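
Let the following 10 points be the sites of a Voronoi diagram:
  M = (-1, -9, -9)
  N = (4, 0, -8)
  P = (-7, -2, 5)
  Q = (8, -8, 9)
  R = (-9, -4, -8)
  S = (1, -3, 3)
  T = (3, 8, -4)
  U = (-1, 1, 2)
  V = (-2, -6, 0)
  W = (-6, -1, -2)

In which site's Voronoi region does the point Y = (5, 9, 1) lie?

T

Since √ is increasing, it suffices to compare squared distances:
|YM|² = 36 + 324 + 100 = 460
|YN|² = 1 + 81 + 81 = 163
|YP|² = 144 + 121 + 16 = 281
|YQ|² = 9 + 289 + 64 = 362
|YR|² = 196 + 169 + 81 = 446
|YS|² = 16 + 144 + 4 = 164
|YT|² = 4 + 1 + 25 = 30
|YU|² = 36 + 64 + 1 = 101
|YV|² = 49 + 225 + 1 = 275
|YW|² = 121 + 100 + 9 = 230
The smallest is to T, so Y lies in the Voronoi region of T.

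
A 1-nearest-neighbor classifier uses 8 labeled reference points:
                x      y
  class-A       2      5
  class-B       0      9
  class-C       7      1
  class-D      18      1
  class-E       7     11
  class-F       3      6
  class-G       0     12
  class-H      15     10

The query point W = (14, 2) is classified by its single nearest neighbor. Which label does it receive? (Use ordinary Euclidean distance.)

Squared Euclidean distances:
d²(W, class-A) = (14−2)² + (2−5)² = 144 + 9 = 153
d²(W, class-B) = (14−0)² + (2−9)² = 196 + 49 = 245
d²(W, class-C) = (14−7)² + (2−1)² = 49 + 1 = 50
d²(W, class-D) = (14−18)² + (2−1)² = 16 + 1 = 17
d²(W, class-E) = (14−7)² + (2−11)² = 49 + 81 = 130
d²(W, class-F) = (14−3)² + (2−6)² = 121 + 16 = 137
d²(W, class-G) = (14−0)² + (2−12)² = 196 + 100 = 296
d²(W, class-H) = (14−15)² + (2−10)² = 1 + 64 = 65
The smallest is to class-D, so W lies in the Voronoi region of class-D.

class-D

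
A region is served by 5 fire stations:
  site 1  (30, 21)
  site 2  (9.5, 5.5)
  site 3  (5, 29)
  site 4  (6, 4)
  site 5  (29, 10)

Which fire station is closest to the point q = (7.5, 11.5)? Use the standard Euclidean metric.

site 2

Since √ is increasing, it suffices to compare squared distances:
d²(q, site 1) = 506.25 + 90.25 = 596.5
d²(q, site 2) = 4 + 36 = 40
d²(q, site 3) = 6.25 + 306.25 = 312.5
d²(q, site 4) = 2.25 + 56.25 = 58.5
d²(q, site 5) = 462.25 + 2.25 = 464.5
The smallest is to site 2, so q lies in the Voronoi region of site 2.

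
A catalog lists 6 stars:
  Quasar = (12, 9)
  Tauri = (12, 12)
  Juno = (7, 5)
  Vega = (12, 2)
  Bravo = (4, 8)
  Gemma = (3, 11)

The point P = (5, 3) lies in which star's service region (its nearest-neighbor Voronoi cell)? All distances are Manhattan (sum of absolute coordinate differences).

d(P, Quasar) = |5−12| + |3−9| = 7 + 6 = 13
d(P, Tauri) = |5−12| + |3−12| = 7 + 9 = 16
d(P, Juno) = |5−7| + |3−5| = 2 + 2 = 4
d(P, Vega) = |5−12| + |3−2| = 7 + 1 = 8
d(P, Bravo) = |5−4| + |3−8| = 1 + 5 = 6
d(P, Gemma) = |5−3| + |3−11| = 2 + 8 = 10
Minimum is at Juno.

Juno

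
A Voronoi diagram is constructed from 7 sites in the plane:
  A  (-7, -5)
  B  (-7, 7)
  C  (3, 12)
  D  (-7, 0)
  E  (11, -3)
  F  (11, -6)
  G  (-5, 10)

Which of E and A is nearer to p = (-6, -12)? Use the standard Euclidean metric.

A

Compare squared distances:
|pE|² = (-6−11)² + (-12−(-3))² = 289 + 81 = 370
|pA|² = (-6−(-7))² + (-12−(-5))² = 1 + 49 = 50
370 > 50, so A is closer.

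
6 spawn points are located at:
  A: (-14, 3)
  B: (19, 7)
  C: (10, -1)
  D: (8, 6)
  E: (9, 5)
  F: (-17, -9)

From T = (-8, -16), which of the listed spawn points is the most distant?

Since √ is increasing, it suffices to compare squared distances:
|TA|² = (-8−(-14))² + (-16−3)² = 36 + 361 = 397
|TB|² = (-8−19)² + (-16−7)² = 729 + 529 = 1258
|TC|² = (-8−10)² + (-16−(-1))² = 324 + 225 = 549
|TD|² = (-8−8)² + (-16−6)² = 256 + 484 = 740
|TE|² = (-8−9)² + (-16−5)² = 289 + 441 = 730
|TF|² = (-8−(-17))² + (-16−(-9))² = 81 + 49 = 130
The largest is to B.

B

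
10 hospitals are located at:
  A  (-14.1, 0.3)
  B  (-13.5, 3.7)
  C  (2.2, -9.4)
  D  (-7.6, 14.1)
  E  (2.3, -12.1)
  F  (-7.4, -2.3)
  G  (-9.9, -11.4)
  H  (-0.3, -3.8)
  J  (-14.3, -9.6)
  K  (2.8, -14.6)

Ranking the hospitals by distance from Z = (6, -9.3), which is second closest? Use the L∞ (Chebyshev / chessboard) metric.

d(Z,A) = max(20.1, 9.6) = 20.1
d(Z,B) = max(19.5, 13) = 19.5
d(Z,C) = max(3.8, 0.1) = 3.8
d(Z,D) = max(13.6, 23.4) = 23.4
d(Z,E) = max(3.7, 2.8) = 3.7
d(Z,F) = max(13.4, 7) = 13.4
d(Z,G) = max(15.9, 2.1) = 15.9
d(Z,H) = max(6.3, 5.5) = 6.3
d(Z,J) = max(20.3, 0.3) = 20.3
d(Z,K) = max(3.2, 5.3) = 5.3
Sorted ascending: E, C, K, … — the second-nearest is C.

C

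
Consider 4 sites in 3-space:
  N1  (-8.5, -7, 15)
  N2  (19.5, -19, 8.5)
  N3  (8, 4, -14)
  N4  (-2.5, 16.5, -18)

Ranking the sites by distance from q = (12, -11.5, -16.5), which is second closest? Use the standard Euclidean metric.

N2

Compare squared distances (the ordering matches that of the actual distances):
|qN1|² = (12−(-8.5))² + (-11.5−(-7))² + (-16.5−15)² = 420.25 + 20.25 + 992.25 = 1432.75
|qN2|² = (12−19.5)² + (-11.5−(-19))² + (-16.5−8.5)² = 56.25 + 56.25 + 625 = 737.5
|qN3|² = (12−8)² + (-11.5−4)² + (-16.5−(-14))² = 16 + 240.25 + 6.25 = 262.5
|qN4|² = (12−(-2.5))² + (-11.5−16.5)² + (-16.5−(-18))² = 210.25 + 784 + 2.25 = 996.5
Sorted ascending: N3, N2, N4, … — the second-nearest is N2.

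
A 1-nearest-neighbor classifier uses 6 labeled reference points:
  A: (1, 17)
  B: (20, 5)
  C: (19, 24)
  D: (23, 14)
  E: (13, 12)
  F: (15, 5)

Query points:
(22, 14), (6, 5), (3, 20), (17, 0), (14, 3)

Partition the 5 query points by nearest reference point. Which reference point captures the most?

(22, 14) — d² to each: A:450, B:85, C:109, D:1, E:85, F:130 → nearest is D
(6, 5) — d² to each: A:169, B:196, C:530, D:370, E:98, F:81 → nearest is F
(3, 20) — d² to each: A:13, B:514, C:272, D:436, E:164, F:369 → nearest is A
(17, 0) — d² to each: A:545, B:34, C:580, D:232, E:160, F:29 → nearest is F
(14, 3) — d² to each: A:365, B:40, C:466, D:202, E:82, F:5 → nearest is F
Tally — A:1, D:1, F:3. F captures the most (3).

F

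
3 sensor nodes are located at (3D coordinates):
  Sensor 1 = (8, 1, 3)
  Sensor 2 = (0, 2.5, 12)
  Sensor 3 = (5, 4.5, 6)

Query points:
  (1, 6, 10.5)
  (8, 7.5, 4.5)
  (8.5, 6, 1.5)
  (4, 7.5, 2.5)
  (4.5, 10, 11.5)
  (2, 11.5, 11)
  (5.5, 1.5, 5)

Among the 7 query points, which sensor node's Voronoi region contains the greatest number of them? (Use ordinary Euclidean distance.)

(1, 6, 10.5) — d² to each: Sensor 1:130.25, Sensor 2:15.5, Sensor 3:38.5 → nearest is Sensor 2
(8, 7.5, 4.5) — d² to each: Sensor 1:44.5, Sensor 2:145.25, Sensor 3:20.25 → nearest is Sensor 3
(8.5, 6, 1.5) — d² to each: Sensor 1:27.5, Sensor 2:194.75, Sensor 3:34.75 → nearest is Sensor 1
(4, 7.5, 2.5) — d² to each: Sensor 1:58.5, Sensor 2:131.25, Sensor 3:22.25 → nearest is Sensor 3
(4.5, 10, 11.5) — d² to each: Sensor 1:165.5, Sensor 2:76.75, Sensor 3:60.75 → nearest is Sensor 3
(2, 11.5, 11) — d² to each: Sensor 1:210.25, Sensor 2:86, Sensor 3:83 → nearest is Sensor 3
(5.5, 1.5, 5) — d² to each: Sensor 1:10.5, Sensor 2:80.25, Sensor 3:10.25 → nearest is Sensor 3
Tally — Sensor 1:1, Sensor 2:1, Sensor 3:5. Sensor 3 captures the most (5).

Sensor 3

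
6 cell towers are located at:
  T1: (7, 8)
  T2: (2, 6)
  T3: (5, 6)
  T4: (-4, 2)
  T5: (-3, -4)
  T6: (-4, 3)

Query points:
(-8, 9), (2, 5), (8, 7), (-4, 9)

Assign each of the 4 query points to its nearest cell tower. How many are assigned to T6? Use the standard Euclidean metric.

(-8, 9) — d² to each: T1:226, T2:109, T3:178, T4:65, T5:194, T6:52 → nearest is T6
(2, 5) — d² to each: T1:34, T2:1, T3:10, T4:45, T5:106, T6:40 → nearest is T2
(8, 7) — d² to each: T1:2, T2:37, T3:10, T4:169, T5:242, T6:160 → nearest is T1
(-4, 9) — d² to each: T1:122, T2:45, T3:90, T4:49, T5:170, T6:36 → nearest is T6
2 of the 4 points have T6 as nearest.

2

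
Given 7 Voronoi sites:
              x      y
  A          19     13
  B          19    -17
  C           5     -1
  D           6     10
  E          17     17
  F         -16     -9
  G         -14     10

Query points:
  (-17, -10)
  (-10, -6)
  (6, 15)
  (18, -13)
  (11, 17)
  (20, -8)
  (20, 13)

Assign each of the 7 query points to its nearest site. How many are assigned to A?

(-17, -10) — d² to each: A:1825, B:1345, C:565, D:929, E:1885, F:2, G:409 → nearest is F
(-10, -6) — d² to each: A:1202, B:962, C:250, D:512, E:1258, F:45, G:272 → nearest is F
(6, 15) — d² to each: A:173, B:1193, C:257, D:25, E:125, F:1060, G:425 → nearest is D
(18, -13) — d² to each: A:677, B:17, C:313, D:673, E:901, F:1172, G:1553 → nearest is B
(11, 17) — d² to each: A:80, B:1220, C:360, D:74, E:36, F:1405, G:674 → nearest is E
(20, -8) — d² to each: A:442, B:82, C:274, D:520, E:634, F:1297, G:1480 → nearest is B
(20, 13) — d² to each: A:1, B:901, C:421, D:205, E:25, F:1780, G:1165 → nearest is A
1 of the 7 points has A as nearest.

1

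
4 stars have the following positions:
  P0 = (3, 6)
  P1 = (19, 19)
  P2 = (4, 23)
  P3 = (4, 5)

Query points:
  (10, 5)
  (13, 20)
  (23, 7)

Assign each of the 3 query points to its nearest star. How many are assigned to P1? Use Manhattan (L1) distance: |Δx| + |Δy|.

2

(10, 5) — d to each: P0:8, P1:23, P2:24, P3:6 → nearest is P3
(13, 20) — d to each: P0:24, P1:7, P2:12, P3:24 → nearest is P1
(23, 7) — d to each: P0:21, P1:16, P2:35, P3:21 → nearest is P1
2 of the 3 points have P1 as nearest.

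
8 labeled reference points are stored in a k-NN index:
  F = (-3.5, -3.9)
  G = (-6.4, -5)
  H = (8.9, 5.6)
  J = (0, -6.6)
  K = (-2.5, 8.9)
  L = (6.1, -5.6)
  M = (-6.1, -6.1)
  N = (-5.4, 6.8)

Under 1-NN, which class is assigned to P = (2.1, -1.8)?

Squared Euclidean distances:
|PF|² = (2.1−(-3.5))² + (-1.8−(-3.9))² = 31.36 + 4.41 = 35.77
|PG|² = (2.1−(-6.4))² + (-1.8−(-5))² = 72.25 + 10.24 = 82.49
|PH|² = (2.1−8.9)² + (-1.8−5.6)² = 46.24 + 54.76 = 101
|PJ|² = (2.1−0)² + (-1.8−(-6.6))² = 4.41 + 23.04 = 27.45
|PK|² = (2.1−(-2.5))² + (-1.8−8.9)² = 21.16 + 114.49 = 135.65
|PL|² = (2.1−6.1)² + (-1.8−(-5.6))² = 16 + 14.44 = 30.44
|PM|² = (2.1−(-6.1))² + (-1.8−(-6.1))² = 67.24 + 18.49 = 85.73
|PN|² = (2.1−(-5.4))² + (-1.8−6.8)² = 56.25 + 73.96 = 130.21
The smallest is to J, so P lies in the Voronoi region of J.

J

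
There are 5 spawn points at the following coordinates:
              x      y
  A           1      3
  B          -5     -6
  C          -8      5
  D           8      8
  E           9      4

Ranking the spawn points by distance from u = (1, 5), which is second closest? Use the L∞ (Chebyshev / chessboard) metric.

d(u,A) = max(0, 2) = 2
d(u,B) = max(6, 11) = 11
d(u,C) = max(9, 0) = 9
d(u,D) = max(7, 3) = 7
d(u,E) = max(8, 1) = 8
Sorted ascending: A, D, E, … — the second-nearest is D.

D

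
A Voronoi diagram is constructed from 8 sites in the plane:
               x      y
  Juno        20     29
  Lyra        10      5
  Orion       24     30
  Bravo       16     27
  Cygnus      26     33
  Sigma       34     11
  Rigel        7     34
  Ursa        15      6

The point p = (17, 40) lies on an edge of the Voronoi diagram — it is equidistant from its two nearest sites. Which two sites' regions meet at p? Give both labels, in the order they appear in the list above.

Juno and Cygnus

Squared distances from p to each site:
d²(p, Juno) = 9 + 121 = 130
d²(p, Lyra) = 49 + 1225 = 1274
d²(p, Orion) = 49 + 100 = 149
d²(p, Bravo) = 1 + 169 = 170
d²(p, Cygnus) = 81 + 49 = 130
d²(p, Sigma) = 289 + 841 = 1130
d²(p, Rigel) = 100 + 36 = 136
d²(p, Ursa) = 4 + 1156 = 1160
p is equidistant from Juno and Cygnus (both at squared distance 130), and every other site is strictly farther — so p lies on the Juno–Cygnus Voronoi edge.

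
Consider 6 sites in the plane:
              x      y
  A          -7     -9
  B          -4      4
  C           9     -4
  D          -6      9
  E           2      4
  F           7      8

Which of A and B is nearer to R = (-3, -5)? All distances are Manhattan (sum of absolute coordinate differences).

d(R,A) = |-3−(-7)| + |-5−(-9)| = 4 + 4 = 8
d(R,B) = |-3−(-4)| + |-5−4| = 1 + 9 = 10
8 < 10, so A is closer.

A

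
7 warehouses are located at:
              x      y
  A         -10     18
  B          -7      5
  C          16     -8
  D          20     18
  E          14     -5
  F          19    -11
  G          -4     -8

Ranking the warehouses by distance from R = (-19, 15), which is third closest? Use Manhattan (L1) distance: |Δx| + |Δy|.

d(R,A) = |-19−(-10)| + |15−18| = 9 + 3 = 12
d(R,B) = |-19−(-7)| + |15−5| = 12 + 10 = 22
d(R,C) = |-19−16| + |15−(-8)| = 35 + 23 = 58
d(R,D) = |-19−20| + |15−18| = 39 + 3 = 42
d(R,E) = |-19−14| + |15−(-5)| = 33 + 20 = 53
d(R,F) = |-19−19| + |15−(-11)| = 38 + 26 = 64
d(R,G) = |-19−(-4)| + |15−(-8)| = 15 + 23 = 38
Sorted ascending: A, B, G, D, … — the third-nearest is G.

G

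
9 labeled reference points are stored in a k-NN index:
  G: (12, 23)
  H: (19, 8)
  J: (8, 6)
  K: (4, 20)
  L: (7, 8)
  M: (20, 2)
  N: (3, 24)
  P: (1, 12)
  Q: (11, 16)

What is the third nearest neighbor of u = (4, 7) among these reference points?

Since √ is increasing, it suffices to compare squared distances:
|uG|² = (4−12)² + (7−23)² = 64 + 256 = 320
|uH|² = (4−19)² + (7−8)² = 225 + 1 = 226
|uJ|² = (4−8)² + (7−6)² = 16 + 1 = 17
|uK|² = (4−4)² + (7−20)² = 0 + 169 = 169
|uL|² = (4−7)² + (7−8)² = 9 + 1 = 10
|uM|² = (4−20)² + (7−2)² = 256 + 25 = 281
|uN|² = (4−3)² + (7−24)² = 1 + 289 = 290
|uP|² = (4−1)² + (7−12)² = 9 + 25 = 34
|uQ|² = (4−11)² + (7−16)² = 49 + 81 = 130
Sorted ascending: L, J, P, Q, … — the third-nearest is P.

P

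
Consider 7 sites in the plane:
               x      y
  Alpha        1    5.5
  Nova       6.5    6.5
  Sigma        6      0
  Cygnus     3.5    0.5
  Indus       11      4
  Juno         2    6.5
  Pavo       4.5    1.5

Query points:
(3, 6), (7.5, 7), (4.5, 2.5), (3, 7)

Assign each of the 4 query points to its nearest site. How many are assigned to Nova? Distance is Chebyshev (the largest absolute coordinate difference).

(3, 6) — d to each: Alpha:2, Nova:3.5, Sigma:6, Cygnus:5.5, Indus:8, Juno:1, Pavo:4.5 → nearest is Juno
(7.5, 7) — d to each: Alpha:6.5, Nova:1, Sigma:7, Cygnus:6.5, Indus:3.5, Juno:5.5, Pavo:5.5 → nearest is Nova
(4.5, 2.5) — d to each: Alpha:3.5, Nova:4, Sigma:2.5, Cygnus:2, Indus:6.5, Juno:4, Pavo:1 → nearest is Pavo
(3, 7) — d to each: Alpha:2, Nova:3.5, Sigma:7, Cygnus:6.5, Indus:8, Juno:1, Pavo:5.5 → nearest is Juno
1 of the 4 points has Nova as nearest.

1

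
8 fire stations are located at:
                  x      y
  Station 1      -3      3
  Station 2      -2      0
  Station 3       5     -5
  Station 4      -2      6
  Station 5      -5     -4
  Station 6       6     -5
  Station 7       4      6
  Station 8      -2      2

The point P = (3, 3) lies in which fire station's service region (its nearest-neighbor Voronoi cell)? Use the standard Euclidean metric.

Compare squared distances (the ordering matches that of the actual distances):
d²(P, Station 1) = 36 + 0 = 36
d²(P, Station 2) = 25 + 9 = 34
d²(P, Station 3) = 4 + 64 = 68
d²(P, Station 4) = 25 + 9 = 34
d²(P, Station 5) = 64 + 49 = 113
d²(P, Station 6) = 9 + 64 = 73
d²(P, Station 7) = 1 + 9 = 10
d²(P, Station 8) = 25 + 1 = 26
Station 7 is nearest.

Station 7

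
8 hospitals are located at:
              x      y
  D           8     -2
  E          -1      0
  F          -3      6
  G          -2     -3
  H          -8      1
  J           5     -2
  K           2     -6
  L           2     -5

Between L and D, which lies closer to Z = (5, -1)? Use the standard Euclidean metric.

D

Compare squared distances:
|ZL|² = (5−2)² + (-1−(-5))² = 9 + 16 = 25
|ZD|² = (5−8)² + (-1−(-2))² = 9 + 1 = 10
25 > 10, so D is closer.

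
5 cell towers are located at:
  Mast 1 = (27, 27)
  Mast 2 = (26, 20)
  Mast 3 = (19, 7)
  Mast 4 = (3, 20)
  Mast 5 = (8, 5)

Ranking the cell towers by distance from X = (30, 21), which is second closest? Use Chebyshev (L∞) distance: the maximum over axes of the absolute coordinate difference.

d(X, Mast 1) = max(3, 6) = 6
d(X, Mast 2) = max(4, 1) = 4
d(X, Mast 3) = max(11, 14) = 14
d(X, Mast 4) = max(27, 1) = 27
d(X, Mast 5) = max(22, 16) = 22
Sorted ascending: Mast 2, Mast 1, Mast 3, … — the second-nearest is Mast 1.

Mast 1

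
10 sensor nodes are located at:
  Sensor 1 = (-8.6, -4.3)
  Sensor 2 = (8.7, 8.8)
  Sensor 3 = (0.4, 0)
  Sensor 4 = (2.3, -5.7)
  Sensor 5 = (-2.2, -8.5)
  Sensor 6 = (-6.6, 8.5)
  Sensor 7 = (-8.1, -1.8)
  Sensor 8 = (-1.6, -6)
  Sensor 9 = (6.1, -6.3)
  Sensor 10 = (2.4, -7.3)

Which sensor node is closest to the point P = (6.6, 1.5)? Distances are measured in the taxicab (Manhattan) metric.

d(P, Sensor 1) = |6.6−(-8.6)| + |1.5−(-4.3)| = 15.2 + 5.8 = 21
d(P, Sensor 2) = |6.6−8.7| + |1.5−8.8| = 2.1 + 7.3 = 9.4
d(P, Sensor 3) = |6.6−0.4| + |1.5−0| = 6.2 + 1.5 = 7.7
d(P, Sensor 4) = |6.6−2.3| + |1.5−(-5.7)| = 4.3 + 7.2 = 11.5
d(P, Sensor 5) = |6.6−(-2.2)| + |1.5−(-8.5)| = 8.8 + 10 = 18.8
d(P, Sensor 6) = |6.6−(-6.6)| + |1.5−8.5| = 13.2 + 7 = 20.2
d(P, Sensor 7) = |6.6−(-8.1)| + |1.5−(-1.8)| = 14.7 + 3.3 = 18
d(P, Sensor 8) = |6.6−(-1.6)| + |1.5−(-6)| = 8.2 + 7.5 = 15.7
d(P, Sensor 9) = |6.6−6.1| + |1.5−(-6.3)| = 0.5 + 7.8 = 8.3
d(P, Sensor 10) = |6.6−2.4| + |1.5−(-7.3)| = 4.2 + 8.8 = 13
The smallest is to Sensor 3, so P lies in the Voronoi region of Sensor 3.

Sensor 3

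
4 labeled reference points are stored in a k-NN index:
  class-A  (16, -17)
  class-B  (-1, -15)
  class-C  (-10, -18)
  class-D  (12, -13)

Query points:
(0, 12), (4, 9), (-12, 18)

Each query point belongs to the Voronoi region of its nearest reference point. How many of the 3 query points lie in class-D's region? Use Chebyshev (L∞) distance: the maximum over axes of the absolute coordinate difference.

(0, 12) — d to each: class-A:29, class-B:27, class-C:30, class-D:25 → nearest is class-D
(4, 9) — d to each: class-A:26, class-B:24, class-C:27, class-D:22 → nearest is class-D
(-12, 18) — d to each: class-A:35, class-B:33, class-C:36, class-D:31 → nearest is class-D
3 of the 3 points have class-D as nearest.

3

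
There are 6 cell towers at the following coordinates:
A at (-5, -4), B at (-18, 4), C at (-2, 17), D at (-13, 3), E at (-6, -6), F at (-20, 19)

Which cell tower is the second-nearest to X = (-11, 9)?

B

Since √ is increasing, it suffices to compare squared distances:
|XA|² = (-11−(-5))² + (9−(-4))² = 36 + 169 = 205
|XB|² = (-11−(-18))² + (9−4)² = 49 + 25 = 74
|XC|² = (-11−(-2))² + (9−17)² = 81 + 64 = 145
|XD|² = (-11−(-13))² + (9−3)² = 4 + 36 = 40
|XE|² = (-11−(-6))² + (9−(-6))² = 25 + 225 = 250
|XF|² = (-11−(-20))² + (9−19)² = 81 + 100 = 181
Sorted ascending: D, B, C, … — the second-nearest is B.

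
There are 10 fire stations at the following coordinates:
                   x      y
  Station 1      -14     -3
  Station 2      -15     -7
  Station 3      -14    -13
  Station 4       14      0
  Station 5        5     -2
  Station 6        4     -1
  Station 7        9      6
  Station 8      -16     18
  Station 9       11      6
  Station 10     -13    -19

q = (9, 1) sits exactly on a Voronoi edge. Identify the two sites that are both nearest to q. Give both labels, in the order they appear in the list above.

Station 5 and Station 7

Squared distances from q to each site:
d²(q, Station 1) = (9−(-14))² + (1−(-3))² = 529 + 16 = 545
d²(q, Station 2) = (9−(-15))² + (1−(-7))² = 576 + 64 = 640
d²(q, Station 3) = (9−(-14))² + (1−(-13))² = 529 + 196 = 725
d²(q, Station 4) = (9−14)² + (1−0)² = 25 + 1 = 26
d²(q, Station 5) = (9−5)² + (1−(-2))² = 16 + 9 = 25
d²(q, Station 6) = (9−4)² + (1−(-1))² = 25 + 4 = 29
d²(q, Station 7) = (9−9)² + (1−6)² = 0 + 25 = 25
d²(q, Station 8) = (9−(-16))² + (1−18)² = 625 + 289 = 914
d²(q, Station 9) = (9−11)² + (1−6)² = 4 + 25 = 29
d²(q, Station 10) = (9−(-13))² + (1−(-19))² = 484 + 400 = 884
q is equidistant from Station 5 and Station 7 (both at squared distance 25), and every other site is strictly farther — so q lies on the Station 5–Station 7 Voronoi edge.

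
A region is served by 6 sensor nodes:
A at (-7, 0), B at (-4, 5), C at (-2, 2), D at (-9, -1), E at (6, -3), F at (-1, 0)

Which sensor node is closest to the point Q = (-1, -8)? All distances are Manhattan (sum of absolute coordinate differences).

d(Q,A) = 6 + 8 = 14
d(Q,B) = 3 + 13 = 16
d(Q,C) = 1 + 10 = 11
d(Q,D) = 8 + 7 = 15
d(Q,E) = 7 + 5 = 12
d(Q,F) = 0 + 8 = 8
F is nearest.

F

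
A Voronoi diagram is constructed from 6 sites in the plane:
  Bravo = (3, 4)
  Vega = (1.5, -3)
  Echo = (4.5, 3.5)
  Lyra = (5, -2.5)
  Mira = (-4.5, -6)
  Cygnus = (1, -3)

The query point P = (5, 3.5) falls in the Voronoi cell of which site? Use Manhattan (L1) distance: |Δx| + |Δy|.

Echo

d(P, Bravo) = |5−3| + |3.5−4| = 2 + 0.5 = 2.5
d(P, Vega) = |5−1.5| + |3.5−(-3)| = 3.5 + 6.5 = 10
d(P, Echo) = |5−4.5| + |3.5−3.5| = 0.5 + 0 = 0.5
d(P, Lyra) = |5−5| + |3.5−(-2.5)| = 0 + 6 = 6
d(P, Mira) = |5−(-4.5)| + |3.5−(-6)| = 9.5 + 9.5 = 19
d(P, Cygnus) = |5−1| + |3.5−(-3)| = 4 + 6.5 = 10.5
The smallest is to Echo, so P lies in the Voronoi region of Echo.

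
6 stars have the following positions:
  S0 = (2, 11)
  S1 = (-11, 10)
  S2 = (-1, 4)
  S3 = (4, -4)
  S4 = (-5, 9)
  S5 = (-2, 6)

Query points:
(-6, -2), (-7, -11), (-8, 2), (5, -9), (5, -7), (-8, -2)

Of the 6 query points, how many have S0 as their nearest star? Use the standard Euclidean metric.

(-6, -2) — d² to each: S0:233, S1:169, S2:61, S3:104, S4:122, S5:80 → nearest is S2
(-7, -11) — d² to each: S0:565, S1:457, S2:261, S3:170, S4:404, S5:314 → nearest is S3
(-8, 2) — d² to each: S0:181, S1:73, S2:53, S3:180, S4:58, S5:52 → nearest is S5
(5, -9) — d² to each: S0:409, S1:617, S2:205, S3:26, S4:424, S5:274 → nearest is S3
(5, -7) — d² to each: S0:333, S1:545, S2:157, S3:10, S4:356, S5:218 → nearest is S3
(-8, -2) — d² to each: S0:269, S1:153, S2:85, S3:148, S4:130, S5:100 → nearest is S2
0 of the 6 points have S0 as nearest.

0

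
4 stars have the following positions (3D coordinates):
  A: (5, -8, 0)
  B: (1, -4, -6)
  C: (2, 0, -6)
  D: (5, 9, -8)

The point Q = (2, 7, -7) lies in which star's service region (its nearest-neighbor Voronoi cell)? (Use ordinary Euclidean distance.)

Since √ is increasing, it suffices to compare squared distances:
|QA|² = (2−5)² + (7−(-8))² + (-7−0)² = 9 + 225 + 49 = 283
|QB|² = (2−1)² + (7−(-4))² + (-7−(-6))² = 1 + 121 + 1 = 123
|QC|² = (2−2)² + (7−0)² + (-7−(-6))² = 0 + 49 + 1 = 50
|QD|² = (2−5)² + (7−9)² + (-7−(-8))² = 9 + 4 + 1 = 14
D is nearest.

D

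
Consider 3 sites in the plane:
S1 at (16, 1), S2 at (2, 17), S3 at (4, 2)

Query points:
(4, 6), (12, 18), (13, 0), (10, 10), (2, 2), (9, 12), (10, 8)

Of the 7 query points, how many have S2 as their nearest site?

2

(4, 6) — d² to each: S1:169, S2:125, S3:16 → nearest is S3
(12, 18) — d² to each: S1:305, S2:101, S3:320 → nearest is S2
(13, 0) — d² to each: S1:10, S2:410, S3:85 → nearest is S1
(10, 10) — d² to each: S1:117, S2:113, S3:100 → nearest is S3
(2, 2) — d² to each: S1:197, S2:225, S3:4 → nearest is S3
(9, 12) — d² to each: S1:170, S2:74, S3:125 → nearest is S2
(10, 8) — d² to each: S1:85, S2:145, S3:72 → nearest is S3
2 of the 7 points have S2 as nearest.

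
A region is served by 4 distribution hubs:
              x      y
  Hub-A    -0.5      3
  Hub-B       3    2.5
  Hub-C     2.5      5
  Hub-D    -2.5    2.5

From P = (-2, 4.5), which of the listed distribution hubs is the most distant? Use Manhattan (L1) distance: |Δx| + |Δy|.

d(P, Hub-A) = |-2−(-0.5)| + |4.5−3| = 1.5 + 1.5 = 3
d(P, Hub-B) = |-2−3| + |4.5−2.5| = 5 + 2 = 7
d(P, Hub-C) = |-2−2.5| + |4.5−5| = 4.5 + 0.5 = 5
d(P, Hub-D) = |-2−(-2.5)| + |4.5−2.5| = 0.5 + 2 = 2.5
The largest is to Hub-B.

Hub-B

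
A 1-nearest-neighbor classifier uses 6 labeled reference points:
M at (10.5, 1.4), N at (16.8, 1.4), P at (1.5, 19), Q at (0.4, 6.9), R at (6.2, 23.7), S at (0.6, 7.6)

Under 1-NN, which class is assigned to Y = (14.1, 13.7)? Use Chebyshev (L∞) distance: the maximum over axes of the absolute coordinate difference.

R

d(Y,M) = max(3.6, 12.3) = 12.3
d(Y,N) = max(2.7, 12.3) = 12.3
d(Y,P) = max(12.6, 5.3) = 12.6
d(Y,Q) = max(13.7, 6.8) = 13.7
d(Y,R) = max(7.9, 10) = 10
d(Y,S) = max(13.5, 6.1) = 13.5
Minimum is at R.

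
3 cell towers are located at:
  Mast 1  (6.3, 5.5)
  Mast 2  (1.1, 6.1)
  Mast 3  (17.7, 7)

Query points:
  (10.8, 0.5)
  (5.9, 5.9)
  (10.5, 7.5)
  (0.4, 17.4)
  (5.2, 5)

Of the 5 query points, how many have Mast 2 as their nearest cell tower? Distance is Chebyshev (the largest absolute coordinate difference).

1

(10.8, 0.5) — d to each: Mast 1:5, Mast 2:9.7, Mast 3:6.9 → nearest is Mast 1
(5.9, 5.9) — d to each: Mast 1:0.4, Mast 2:4.8, Mast 3:11.8 → nearest is Mast 1
(10.5, 7.5) — d to each: Mast 1:4.2, Mast 2:9.4, Mast 3:7.2 → nearest is Mast 1
(0.4, 17.4) — d to each: Mast 1:11.9, Mast 2:11.3, Mast 3:17.3 → nearest is Mast 2
(5.2, 5) — d to each: Mast 1:1.1, Mast 2:4.1, Mast 3:12.5 → nearest is Mast 1
1 of the 5 points has Mast 2 as nearest.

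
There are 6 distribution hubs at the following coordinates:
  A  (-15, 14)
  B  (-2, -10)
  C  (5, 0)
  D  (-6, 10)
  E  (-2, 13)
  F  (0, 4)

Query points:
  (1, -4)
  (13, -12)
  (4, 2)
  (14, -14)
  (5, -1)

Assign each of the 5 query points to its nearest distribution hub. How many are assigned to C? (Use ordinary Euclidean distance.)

4

(1, -4) — d² to each: A:580, B:45, C:32, D:245, E:298, F:65 → nearest is C
(13, -12) — d² to each: A:1460, B:229, C:208, D:845, E:850, F:425 → nearest is C
(4, 2) — d² to each: A:505, B:180, C:5, D:164, E:157, F:20 → nearest is C
(14, -14) — d² to each: A:1625, B:272, C:277, D:976, E:985, F:520 → nearest is B
(5, -1) — d² to each: A:625, B:130, C:1, D:242, E:245, F:50 → nearest is C
4 of the 5 points have C as nearest.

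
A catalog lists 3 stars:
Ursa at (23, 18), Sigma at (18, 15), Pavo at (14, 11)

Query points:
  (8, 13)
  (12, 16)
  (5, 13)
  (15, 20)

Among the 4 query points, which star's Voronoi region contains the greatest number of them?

Pavo

(8, 13) — d² to each: Ursa:250, Sigma:104, Pavo:40 → nearest is Pavo
(12, 16) — d² to each: Ursa:125, Sigma:37, Pavo:29 → nearest is Pavo
(5, 13) — d² to each: Ursa:349, Sigma:173, Pavo:85 → nearest is Pavo
(15, 20) — d² to each: Ursa:68, Sigma:34, Pavo:82 → nearest is Sigma
Tally — Sigma:1, Pavo:3. Pavo captures the most (3).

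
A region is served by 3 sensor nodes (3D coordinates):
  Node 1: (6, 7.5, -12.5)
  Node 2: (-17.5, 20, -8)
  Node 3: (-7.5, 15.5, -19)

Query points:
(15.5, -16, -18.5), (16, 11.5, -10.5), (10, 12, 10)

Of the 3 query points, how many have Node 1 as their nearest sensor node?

3

(15.5, -16, -18.5) — d² to each: Node 1:678.5, Node 2:2495.25, Node 3:1521.5 → nearest is Node 1
(16, 11.5, -10.5) — d² to each: Node 1:120, Node 2:1200.75, Node 3:640.5 → nearest is Node 1
(10, 12, 10) — d² to each: Node 1:542.5, Node 2:1144.25, Node 3:1159.5 → nearest is Node 1
3 of the 3 points have Node 1 as nearest.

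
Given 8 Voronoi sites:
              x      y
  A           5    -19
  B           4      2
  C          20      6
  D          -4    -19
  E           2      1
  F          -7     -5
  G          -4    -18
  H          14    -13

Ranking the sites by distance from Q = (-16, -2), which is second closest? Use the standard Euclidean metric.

Compare squared distances (the ordering matches that of the actual distances):
|QA|² = (-16−5)² + (-2−(-19))² = 441 + 289 = 730
|QB|² = (-16−4)² + (-2−2)² = 400 + 16 = 416
|QC|² = (-16−20)² + (-2−6)² = 1296 + 64 = 1360
|QD|² = (-16−(-4))² + (-2−(-19))² = 144 + 289 = 433
|QE|² = (-16−2)² + (-2−1)² = 324 + 9 = 333
|QF|² = (-16−(-7))² + (-2−(-5))² = 81 + 9 = 90
|QG|² = (-16−(-4))² + (-2−(-18))² = 144 + 256 = 400
|QH|² = (-16−14)² + (-2−(-13))² = 900 + 121 = 1021
Sorted ascending: F, E, G, … — the second-nearest is E.

E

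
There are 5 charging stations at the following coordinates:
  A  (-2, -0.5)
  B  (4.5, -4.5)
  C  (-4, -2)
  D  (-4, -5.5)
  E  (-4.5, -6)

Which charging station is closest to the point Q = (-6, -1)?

C

Squared Euclidean distances:
|QA|² = (-6−(-2))² + (-1−(-0.5))² = 16 + 0.25 = 16.25
|QB|² = (-6−4.5)² + (-1−(-4.5))² = 110.25 + 12.25 = 122.5
|QC|² = (-6−(-4))² + (-1−(-2))² = 4 + 1 = 5
|QD|² = (-6−(-4))² + (-1−(-5.5))² = 4 + 20.25 = 24.25
|QE|² = (-6−(-4.5))² + (-1−(-6))² = 2.25 + 25 = 27.25
C is nearest.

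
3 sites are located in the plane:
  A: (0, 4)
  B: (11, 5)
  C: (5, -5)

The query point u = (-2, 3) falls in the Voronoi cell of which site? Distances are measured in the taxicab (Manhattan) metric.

d(u,A) = 2 + 1 = 3
d(u,B) = 13 + 2 = 15
d(u,C) = 7 + 8 = 15
The smallest is to A, so u lies in the Voronoi region of A.

A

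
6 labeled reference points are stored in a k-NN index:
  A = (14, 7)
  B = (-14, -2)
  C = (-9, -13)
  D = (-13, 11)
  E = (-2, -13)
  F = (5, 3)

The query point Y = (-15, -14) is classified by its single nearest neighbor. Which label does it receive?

C

Since √ is increasing, it suffices to compare squared distances:
|YA|² = (-15−14)² + (-14−7)² = 841 + 441 = 1282
|YB|² = (-15−(-14))² + (-14−(-2))² = 1 + 144 = 145
|YC|² = (-15−(-9))² + (-14−(-13))² = 36 + 1 = 37
|YD|² = (-15−(-13))² + (-14−11)² = 4 + 625 = 629
|YE|² = (-15−(-2))² + (-14−(-13))² = 169 + 1 = 170
|YF|² = (-15−5)² + (-14−3)² = 400 + 289 = 689
The smallest is to C, so Y lies in the Voronoi region of C.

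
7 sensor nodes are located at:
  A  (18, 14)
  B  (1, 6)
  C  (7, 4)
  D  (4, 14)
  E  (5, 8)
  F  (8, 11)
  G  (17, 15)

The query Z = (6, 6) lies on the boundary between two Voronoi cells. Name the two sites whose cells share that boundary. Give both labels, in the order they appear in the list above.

C and E

Squared distances from Z to each site:
|ZA|² = (6−18)² + (6−14)² = 144 + 64 = 208
|ZB|² = (6−1)² + (6−6)² = 25 + 0 = 25
|ZC|² = (6−7)² + (6−4)² = 1 + 4 = 5
|ZD|² = (6−4)² + (6−14)² = 4 + 64 = 68
|ZE|² = (6−5)² + (6−8)² = 1 + 4 = 5
|ZF|² = (6−8)² + (6−11)² = 4 + 25 = 29
|ZG|² = (6−17)² + (6−15)² = 121 + 81 = 202
Z is equidistant from C and E (both at squared distance 5), and every other site is strictly farther — so Z lies on the C–E Voronoi edge.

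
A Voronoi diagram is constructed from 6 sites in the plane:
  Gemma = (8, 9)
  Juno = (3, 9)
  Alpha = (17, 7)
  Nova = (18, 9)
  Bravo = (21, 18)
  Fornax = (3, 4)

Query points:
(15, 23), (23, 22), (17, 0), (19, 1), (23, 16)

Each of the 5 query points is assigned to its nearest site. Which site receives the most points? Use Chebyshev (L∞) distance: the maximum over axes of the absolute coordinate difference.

Bravo

(15, 23) — d to each: Gemma:14, Juno:14, Alpha:16, Nova:14, Bravo:6, Fornax:19 → nearest is Bravo
(23, 22) — d to each: Gemma:15, Juno:20, Alpha:15, Nova:13, Bravo:4, Fornax:20 → nearest is Bravo
(17, 0) — d to each: Gemma:9, Juno:14, Alpha:7, Nova:9, Bravo:18, Fornax:14 → nearest is Alpha
(19, 1) — d to each: Gemma:11, Juno:16, Alpha:6, Nova:8, Bravo:17, Fornax:16 → nearest is Alpha
(23, 16) — d to each: Gemma:15, Juno:20, Alpha:9, Nova:7, Bravo:2, Fornax:20 → nearest is Bravo
Tally — Alpha:2, Bravo:3. Bravo captures the most (3).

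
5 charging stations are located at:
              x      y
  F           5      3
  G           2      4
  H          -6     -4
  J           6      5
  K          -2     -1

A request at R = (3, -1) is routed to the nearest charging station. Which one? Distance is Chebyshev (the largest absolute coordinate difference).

d(R,F) = max(2, 4) = 4
d(R,G) = max(1, 5) = 5
d(R,H) = max(9, 3) = 9
d(R,J) = max(3, 6) = 6
d(R,K) = max(5, 0) = 5
Minimum is at F.

F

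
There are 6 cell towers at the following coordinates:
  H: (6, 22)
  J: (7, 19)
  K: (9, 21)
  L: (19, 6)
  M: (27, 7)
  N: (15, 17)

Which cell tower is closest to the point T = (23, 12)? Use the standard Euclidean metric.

M

Squared Euclidean distances:
|TH|² = (23−6)² + (12−22)² = 289 + 100 = 389
|TJ|² = (23−7)² + (12−19)² = 256 + 49 = 305
|TK|² = (23−9)² + (12−21)² = 196 + 81 = 277
|TL|² = (23−19)² + (12−6)² = 16 + 36 = 52
|TM|² = (23−27)² + (12−7)² = 16 + 25 = 41
|TN|² = (23−15)² + (12−17)² = 64 + 25 = 89
The smallest is to M, so T lies in the Voronoi region of M.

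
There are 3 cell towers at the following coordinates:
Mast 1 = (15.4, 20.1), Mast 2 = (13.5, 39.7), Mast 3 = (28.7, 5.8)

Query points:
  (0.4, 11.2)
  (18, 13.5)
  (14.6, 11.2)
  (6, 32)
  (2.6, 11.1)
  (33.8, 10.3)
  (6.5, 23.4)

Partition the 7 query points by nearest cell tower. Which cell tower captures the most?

Mast 1

(0.4, 11.2) — d² to each: Mast 1:304.21, Mast 2:983.86, Mast 3:830.05 → nearest is Mast 1
(18, 13.5) — d² to each: Mast 1:50.32, Mast 2:706.69, Mast 3:173.78 → nearest is Mast 1
(14.6, 11.2) — d² to each: Mast 1:79.85, Mast 2:813.46, Mast 3:227.97 → nearest is Mast 1
(6, 32) — d² to each: Mast 1:229.97, Mast 2:115.54, Mast 3:1201.73 → nearest is Mast 2
(2.6, 11.1) — d² to each: Mast 1:244.84, Mast 2:936.77, Mast 3:709.3 → nearest is Mast 1
(33.8, 10.3) — d² to each: Mast 1:434.6, Mast 2:1276.45, Mast 3:46.26 → nearest is Mast 3
(6.5, 23.4) — d² to each: Mast 1:90.1, Mast 2:314.69, Mast 3:802.6 → nearest is Mast 1
Tally — Mast 1:5, Mast 2:1, Mast 3:1. Mast 1 captures the most (5).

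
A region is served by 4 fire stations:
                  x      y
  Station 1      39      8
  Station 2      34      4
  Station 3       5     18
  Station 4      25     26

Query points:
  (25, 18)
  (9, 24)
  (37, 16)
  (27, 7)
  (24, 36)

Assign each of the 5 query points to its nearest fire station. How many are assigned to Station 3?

(25, 18) — d² to each: Station 1:296, Station 2:277, Station 3:400, Station 4:64 → nearest is Station 4
(9, 24) — d² to each: Station 1:1156, Station 2:1025, Station 3:52, Station 4:260 → nearest is Station 3
(37, 16) — d² to each: Station 1:68, Station 2:153, Station 3:1028, Station 4:244 → nearest is Station 1
(27, 7) — d² to each: Station 1:145, Station 2:58, Station 3:605, Station 4:365 → nearest is Station 2
(24, 36) — d² to each: Station 1:1009, Station 2:1124, Station 3:685, Station 4:101 → nearest is Station 4
1 of the 5 points has Station 3 as nearest.

1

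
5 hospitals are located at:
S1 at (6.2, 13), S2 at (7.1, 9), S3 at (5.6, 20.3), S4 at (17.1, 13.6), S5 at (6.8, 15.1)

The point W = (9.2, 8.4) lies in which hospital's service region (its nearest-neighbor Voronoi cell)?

S2

Squared Euclidean distances:
|WS1|² = (9.2−6.2)² + (8.4−13)² = 9 + 21.16 = 30.16
|WS2|² = (9.2−7.1)² + (8.4−9)² = 4.41 + 0.36 = 4.77
|WS3|² = (9.2−5.6)² + (8.4−20.3)² = 12.96 + 141.61 = 154.57
|WS4|² = (9.2−17.1)² + (8.4−13.6)² = 62.41 + 27.04 = 89.45
|WS5|² = (9.2−6.8)² + (8.4−15.1)² = 5.76 + 44.89 = 50.65
S2 is nearest.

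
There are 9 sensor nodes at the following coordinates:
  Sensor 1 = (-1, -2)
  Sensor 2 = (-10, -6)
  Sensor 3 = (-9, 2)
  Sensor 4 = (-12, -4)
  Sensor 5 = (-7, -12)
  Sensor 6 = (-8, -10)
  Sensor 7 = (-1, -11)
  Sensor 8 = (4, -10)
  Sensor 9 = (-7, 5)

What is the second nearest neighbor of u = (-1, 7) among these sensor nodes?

Compare squared distances (the ordering matches that of the actual distances):
d²(u, Sensor 1) = 0 + 81 = 81
d²(u, Sensor 2) = 81 + 169 = 250
d²(u, Sensor 3) = 64 + 25 = 89
d²(u, Sensor 4) = 121 + 121 = 242
d²(u, Sensor 5) = 36 + 361 = 397
d²(u, Sensor 6) = 49 + 289 = 338
d²(u, Sensor 7) = 0 + 324 = 324
d²(u, Sensor 8) = 25 + 289 = 314
d²(u, Sensor 9) = 36 + 4 = 40
Sorted ascending: Sensor 9, Sensor 1, Sensor 3, … — the second-nearest is Sensor 1.

Sensor 1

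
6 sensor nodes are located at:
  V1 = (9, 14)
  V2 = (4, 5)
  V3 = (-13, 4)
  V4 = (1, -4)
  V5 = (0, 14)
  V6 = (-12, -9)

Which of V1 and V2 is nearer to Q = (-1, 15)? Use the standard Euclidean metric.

Compare squared distances:
|QV1|² = (-1−9)² + (15−14)² = 100 + 1 = 101
|QV2|² = (-1−4)² + (15−5)² = 25 + 100 = 125
101 < 125, so V1 is closer.

V1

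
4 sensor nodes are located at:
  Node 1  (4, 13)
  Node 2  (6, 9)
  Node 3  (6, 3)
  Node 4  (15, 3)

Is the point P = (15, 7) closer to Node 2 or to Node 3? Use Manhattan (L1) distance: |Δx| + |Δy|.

Node 2

d(P, Node 2) = |15−6| + |7−9| = 9 + 2 = 11
d(P, Node 3) = |15−6| + |7−3| = 9 + 4 = 13
11 < 13, so Node 2 is closer.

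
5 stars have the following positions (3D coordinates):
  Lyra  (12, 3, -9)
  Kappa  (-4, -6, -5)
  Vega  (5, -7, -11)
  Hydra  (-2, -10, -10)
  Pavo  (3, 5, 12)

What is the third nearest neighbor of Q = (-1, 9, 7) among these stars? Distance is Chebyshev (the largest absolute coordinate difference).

Lyra

d(Q, Lyra) = max(13, 6, 16) = 16
d(Q, Kappa) = max(3, 15, 12) = 15
d(Q, Vega) = max(6, 16, 18) = 18
d(Q, Hydra) = max(1, 19, 17) = 19
d(Q, Pavo) = max(4, 4, 5) = 5
Sorted ascending: Pavo, Kappa, Lyra, Vega, … — the third-nearest is Lyra.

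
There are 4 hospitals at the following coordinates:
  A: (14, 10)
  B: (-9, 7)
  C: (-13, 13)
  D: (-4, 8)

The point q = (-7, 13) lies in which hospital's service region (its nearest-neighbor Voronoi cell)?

Squared Euclidean distances:
|qA|² = (-7−14)² + (13−10)² = 441 + 9 = 450
|qB|² = (-7−(-9))² + (13−7)² = 4 + 36 = 40
|qC|² = (-7−(-13))² + (13−13)² = 36 + 0 = 36
|qD|² = (-7−(-4))² + (13−8)² = 9 + 25 = 34
Minimum is at D.

D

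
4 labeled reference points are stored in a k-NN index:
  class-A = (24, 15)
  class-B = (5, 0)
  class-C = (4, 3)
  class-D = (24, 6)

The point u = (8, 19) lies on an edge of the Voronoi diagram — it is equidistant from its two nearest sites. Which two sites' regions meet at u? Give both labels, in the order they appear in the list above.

Squared distances from u to each site:
d²(u, class-A) = (8−24)² + (19−15)² = 256 + 16 = 272
d²(u, class-B) = (8−5)² + (19−0)² = 9 + 361 = 370
d²(u, class-C) = (8−4)² + (19−3)² = 16 + 256 = 272
d²(u, class-D) = (8−24)² + (19−6)² = 256 + 169 = 425
u is equidistant from class-A and class-C (both at squared distance 272), and every other site is strictly farther — so u lies on the class-A–class-C Voronoi edge.

class-A and class-C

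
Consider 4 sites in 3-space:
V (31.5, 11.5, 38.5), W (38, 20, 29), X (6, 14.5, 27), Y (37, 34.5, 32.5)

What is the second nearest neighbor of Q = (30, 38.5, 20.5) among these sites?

Squared Euclidean distances:
|QV|² = 2.25 + 729 + 324 = 1055.25
|QW|² = 64 + 342.25 + 72.25 = 478.5
|QX|² = 576 + 576 + 42.25 = 1194.25
|QY|² = 49 + 16 + 144 = 209
Sorted ascending: Y, W, V, … — the second-nearest is W.

W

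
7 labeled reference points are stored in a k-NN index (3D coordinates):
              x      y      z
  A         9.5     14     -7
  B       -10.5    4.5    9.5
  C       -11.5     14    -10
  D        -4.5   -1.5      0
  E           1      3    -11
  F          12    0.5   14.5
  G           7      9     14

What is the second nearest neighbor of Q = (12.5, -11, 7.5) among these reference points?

Squared Euclidean distances:
|QA|² = (12.5−9.5)² + (-11−14)² + (7.5−(-7))² = 9 + 625 + 210.25 = 844.25
|QB|² = (12.5−(-10.5))² + (-11−4.5)² + (7.5−9.5)² = 529 + 240.25 + 4 = 773.25
|QC|² = (12.5−(-11.5))² + (-11−14)² + (7.5−(-10))² = 576 + 625 + 306.25 = 1507.25
|QD|² = (12.5−(-4.5))² + (-11−(-1.5))² + (7.5−0)² = 289 + 90.25 + 56.25 = 435.5
|QE|² = (12.5−1)² + (-11−3)² + (7.5−(-11))² = 132.25 + 196 + 342.25 = 670.5
|QF|² = (12.5−12)² + (-11−0.5)² + (7.5−14.5)² = 0.25 + 132.25 + 49 = 181.5
|QG|² = (12.5−7)² + (-11−9)² + (7.5−14)² = 30.25 + 400 + 42.25 = 472.5
Sorted ascending: F, D, G, … — the second-nearest is D.

D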